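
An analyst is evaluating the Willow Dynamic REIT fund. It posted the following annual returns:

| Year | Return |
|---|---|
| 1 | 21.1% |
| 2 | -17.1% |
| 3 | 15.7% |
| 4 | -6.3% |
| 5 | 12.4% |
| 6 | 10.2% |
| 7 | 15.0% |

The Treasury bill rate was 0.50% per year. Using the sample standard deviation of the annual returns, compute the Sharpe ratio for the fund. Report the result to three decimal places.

0.493

r̄ = (21.1 − 17.1 + 15.7 − 6.3 + 12.4 + 10.2 + 15) / 7 = 51.00 / 7 = 7.2857%
Sample std dev = √[1135.0286 / 6] = 13.7540%
Sharpe = (r̄ − rf) / σ = (7.2857 − 0.5) / 13.7540 = 6.7857 / 13.7540 = 0.4934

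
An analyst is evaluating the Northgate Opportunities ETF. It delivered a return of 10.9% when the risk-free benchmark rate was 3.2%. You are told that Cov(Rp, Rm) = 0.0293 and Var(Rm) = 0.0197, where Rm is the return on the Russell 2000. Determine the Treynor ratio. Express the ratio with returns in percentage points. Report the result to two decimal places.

β = Cov / Var = 0.0293 / 0.0197 = 1.4873
Treynor = (Rp − Rf) / β = (10.9% − 3.2%) / 1.4873 = 7.70 / 1.4873 = 5.1772

5.18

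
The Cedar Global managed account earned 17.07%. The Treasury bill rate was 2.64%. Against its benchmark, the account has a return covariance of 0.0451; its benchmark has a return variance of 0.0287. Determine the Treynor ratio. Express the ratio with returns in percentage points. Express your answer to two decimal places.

9.18

β = Cov / Var = 0.0451 / 0.0287 = 1.5714
Treynor = (Rp − Rf) / β = (17.07% − 2.64%) / 1.5714 = 14.43 / 1.5714 = 9.1829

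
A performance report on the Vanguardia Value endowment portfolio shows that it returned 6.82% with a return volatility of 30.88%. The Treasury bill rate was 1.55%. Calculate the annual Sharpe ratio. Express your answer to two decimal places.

0.17

Sharpe = (Rp − Rf) / σp = (6.82% − 1.55%) / 30.88% = 5.27% / 30.88% = 0.1707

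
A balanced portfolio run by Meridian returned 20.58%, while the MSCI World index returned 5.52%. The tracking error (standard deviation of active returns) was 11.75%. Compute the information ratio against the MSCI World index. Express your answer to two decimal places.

1.28

IR = (Rp − Rb) / TE = (20.58% − 5.52%) / 11.75% = 15.06% / 11.75% = 1.2817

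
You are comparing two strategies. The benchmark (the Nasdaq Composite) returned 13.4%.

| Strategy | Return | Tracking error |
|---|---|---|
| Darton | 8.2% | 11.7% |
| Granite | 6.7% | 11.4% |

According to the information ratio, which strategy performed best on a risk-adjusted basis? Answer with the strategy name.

Darton: IR = (8.2% − 13.4%) / 11.7% = -0.444
Granite: IR = (6.7% − 13.4%) / 11.4% = -0.588
Highest: Darton (-0.444).

Darton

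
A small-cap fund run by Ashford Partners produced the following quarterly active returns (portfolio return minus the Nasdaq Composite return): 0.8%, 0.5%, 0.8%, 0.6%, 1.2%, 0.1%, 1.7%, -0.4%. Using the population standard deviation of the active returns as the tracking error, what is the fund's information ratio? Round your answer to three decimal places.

Mean return μ = 5.30 / 8 = 0.6625%
Population σ = √[Σ(r − μ)² / 8] = √[2.8788 / 8] = √0.3599 = 0.5999%
IR = μ / tracking error = 0.6625 / 0.5999 = 1.1044

1.104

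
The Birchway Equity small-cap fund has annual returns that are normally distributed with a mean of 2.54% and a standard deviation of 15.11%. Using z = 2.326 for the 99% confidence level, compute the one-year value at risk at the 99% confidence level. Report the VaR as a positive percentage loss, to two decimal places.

VaR (as % loss) = −(μ − z·σ) = −(2.54% − 2.326 × 15.11%) = −(-32.60586%) = 32.60586%

32.61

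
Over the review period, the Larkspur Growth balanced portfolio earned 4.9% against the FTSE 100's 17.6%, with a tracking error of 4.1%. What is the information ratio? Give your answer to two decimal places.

-3.10

IR = (Rp − Rb) / TE = (4.9% − 17.6%) / 4.1% = -12.70% / 4.1% = -3.0976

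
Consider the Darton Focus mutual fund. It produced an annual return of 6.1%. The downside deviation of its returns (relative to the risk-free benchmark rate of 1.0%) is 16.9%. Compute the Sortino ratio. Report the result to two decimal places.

Sortino = (Rp − Rf) / σd = (6.1% − 1.0%) / 16.9% = 5.10% / 16.9% = 0.3018

0.30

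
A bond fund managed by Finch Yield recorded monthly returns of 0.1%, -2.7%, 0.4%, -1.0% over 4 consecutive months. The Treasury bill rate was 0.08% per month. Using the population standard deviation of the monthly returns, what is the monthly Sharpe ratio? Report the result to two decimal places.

-0.72

Mean return r̄ = -3.20 / 4 = -0.8000%
Population std dev = √[5.9000 / 4] = 1.2145%
Sharpe = (r̄ − rf) / σ = (-0.8000 − 0.08) / 1.2145 = -0.8800 / 1.2145 = -0.7246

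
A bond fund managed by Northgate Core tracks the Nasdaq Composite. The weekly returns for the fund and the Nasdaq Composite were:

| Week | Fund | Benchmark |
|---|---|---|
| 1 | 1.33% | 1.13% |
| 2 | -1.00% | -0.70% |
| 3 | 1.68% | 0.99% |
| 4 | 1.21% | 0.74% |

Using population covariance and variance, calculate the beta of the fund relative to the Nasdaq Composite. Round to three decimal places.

r̄p = 0.8050%,  r̄m = 0.5400%
Cov = Σ(rp − r̄p)(rm − r̄m) / 4 = 0.7557
Var(rm) = Σ(rm − r̄m)² / 4 = 0.5321
β = Cov / Var = 0.7557 / 0.5321 = 1.4202

1.420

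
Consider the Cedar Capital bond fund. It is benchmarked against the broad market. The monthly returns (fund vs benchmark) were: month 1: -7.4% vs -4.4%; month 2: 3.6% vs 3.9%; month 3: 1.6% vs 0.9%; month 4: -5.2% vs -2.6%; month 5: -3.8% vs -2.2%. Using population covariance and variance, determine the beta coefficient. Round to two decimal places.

1.39

r̄p = -2.2400%,  r̄m = -0.8800%
Cov = Σ(rp − r̄p)(rm − r̄m) / 5 = 12.0128
Var(rm) = Σ(rm − r̄m)² / 5 = 8.6216
β = Cov / Var = 12.0128 / 8.6216 = 1.3933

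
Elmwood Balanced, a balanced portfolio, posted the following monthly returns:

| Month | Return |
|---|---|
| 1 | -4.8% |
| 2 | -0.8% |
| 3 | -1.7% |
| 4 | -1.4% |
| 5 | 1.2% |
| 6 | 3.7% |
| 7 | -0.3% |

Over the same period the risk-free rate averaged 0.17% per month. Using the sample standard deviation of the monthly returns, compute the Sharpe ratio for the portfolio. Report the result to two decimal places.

r̄ = (-4.8 − 0.8 − 1.7 − 1.4 + 1.2 + 3.7 − 0.3) / 7 = -0.5857%
Sample σ = √[Σ(r − r̄)² / 6] = √[41.3486 / 6] = √6.8914 = 2.6251%
Sharpe = (r̄ − rf) / σ = (-0.5857 − 0.17) / 2.6251 = -0.7557 / 2.6251 = -0.2879

-0.29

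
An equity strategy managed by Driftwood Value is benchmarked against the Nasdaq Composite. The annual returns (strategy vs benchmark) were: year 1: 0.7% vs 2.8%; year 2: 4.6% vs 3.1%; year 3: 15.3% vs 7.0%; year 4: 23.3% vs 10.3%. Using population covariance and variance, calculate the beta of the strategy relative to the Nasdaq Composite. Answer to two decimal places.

r̄p = 10.9750%,  r̄m = 5.8000%
Cov = Σ(rp − r̄p)(rm − r̄m) / 4 = 27.1725
Var(rm) = Σ(rm − r̄m)² / 4 = 9.4950
β = Cov / Var = 27.1725 / 9.4950 = 2.8618

2.86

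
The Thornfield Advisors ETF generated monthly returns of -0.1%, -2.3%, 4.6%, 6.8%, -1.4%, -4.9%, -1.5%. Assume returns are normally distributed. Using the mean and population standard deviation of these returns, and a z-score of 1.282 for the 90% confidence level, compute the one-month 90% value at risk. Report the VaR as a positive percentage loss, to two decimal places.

4.69

r̄ = (-0.1 − 2.3 + 4.6 + 6.8 − 1.4 − 4.9 − 1.5) / 7 = 1.20 / 7 = 0.1714%
Σ(r − r̄)² = 100.7143; population σ = √(100.7143/7) = 3.7931%
VaR = −(r̄ − z·σ) = −(0.1714 − 1.282 × 3.7931) = −(-4.6914) = 4.6914%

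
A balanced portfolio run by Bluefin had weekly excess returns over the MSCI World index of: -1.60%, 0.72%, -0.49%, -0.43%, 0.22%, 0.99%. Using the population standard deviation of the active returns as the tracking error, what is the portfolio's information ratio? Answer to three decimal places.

-0.114

r̄ = (-1.6 + 0.72 − 0.49 − 0.43 + 0.22 + 0.99) / 6 = -0.0983%
Σ(r − r̄)² = (-1.6 − (-0.0983))² + (0.72 − (-0.0983))² + (-0.49 − (-0.0983))² + … = 4.4739
σ = √[4.4739 / 6] = 0.8635%
IR = r̄ / tracking error = -0.0983 / 0.8635 = -0.1138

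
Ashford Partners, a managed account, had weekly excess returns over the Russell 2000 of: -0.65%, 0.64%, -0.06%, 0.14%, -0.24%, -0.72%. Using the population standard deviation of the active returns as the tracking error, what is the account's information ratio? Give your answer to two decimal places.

-0.32

r̄ = (-0.65 + 0.64 − 0.06 + 0.14 − 0.24 − 0.72) / 6 = -0.1483%
Population σ = √[Σ(r − r̄)² / 6] = √[1.2993 / 6] = √0.2166 = 0.4654%
IR = r̄ / tracking error = -0.1483 / 0.4654 = -0.3187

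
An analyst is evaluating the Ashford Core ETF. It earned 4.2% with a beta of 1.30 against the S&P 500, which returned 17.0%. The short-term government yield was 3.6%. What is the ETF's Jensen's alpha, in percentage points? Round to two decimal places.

-16.82

CAPM expected return = Rf + β(Rm − Rf) = 3.6% + 1.30 × (17.0% − 3.6%) = 3.6 + 1.30 × 13.40 = 21.0200%
Jensen's α = Rp − E[R] = 4.2% − 21.0200% = -16.8200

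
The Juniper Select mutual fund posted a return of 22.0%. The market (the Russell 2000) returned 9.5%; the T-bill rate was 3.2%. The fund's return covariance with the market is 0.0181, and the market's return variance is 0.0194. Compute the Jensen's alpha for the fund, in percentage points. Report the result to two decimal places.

12.92

β = Cov / Var = 0.0181 / 0.0194 = 0.9330
E[R] = Rf + β(Rm − Rf) = 3.2% + 0.9330 × (9.5% − 3.2%) = 9.0779%
α = Rp − E[R] = 22.0% − 9.0779% = 12.9221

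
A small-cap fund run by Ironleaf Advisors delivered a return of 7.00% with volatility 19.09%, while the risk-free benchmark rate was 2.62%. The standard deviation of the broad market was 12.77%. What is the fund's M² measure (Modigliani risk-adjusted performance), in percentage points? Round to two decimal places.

5.55

Sharpe = (Rp − Rf) / σp = (7.00% − 2.62%) / 19.09% = 0.2294
M² = Rf + Sharpe × σm = 2.62% + 0.2294 × 12.77% = 5.5494%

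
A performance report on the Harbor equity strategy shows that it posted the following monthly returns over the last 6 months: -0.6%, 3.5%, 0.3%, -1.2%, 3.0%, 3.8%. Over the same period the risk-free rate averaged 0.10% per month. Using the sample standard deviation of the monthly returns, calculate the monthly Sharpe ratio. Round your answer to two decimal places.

0.62

Mean return μ = 8.80 / 6 = 1.4667%
Sample σ = √[Σ(r − μ)² / 5] = √[24.6733 / 5] = √4.9347 = 2.2214%
Sharpe = (μ − rf) / σ = (1.4667 − 0.1) / 2.2214 = 1.3667 / 2.2214 = 0.6152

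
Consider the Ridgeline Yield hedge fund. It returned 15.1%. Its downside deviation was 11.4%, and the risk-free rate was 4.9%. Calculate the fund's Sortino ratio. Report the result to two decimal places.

Sortino = (Rp − Rf) / σd = (15.1% − 4.9%) / 11.4% = 10.20% / 11.4% = 0.8947

0.89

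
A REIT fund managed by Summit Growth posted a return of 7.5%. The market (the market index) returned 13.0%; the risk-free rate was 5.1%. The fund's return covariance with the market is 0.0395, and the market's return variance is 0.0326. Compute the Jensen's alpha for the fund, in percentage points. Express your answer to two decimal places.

-7.17

β = Cov / Var = 0.0395 / 0.0326 = 1.2117
E[R] = Rf + β(Rm − Rf) = 5.1% + 1.2117 × (13.0% − 5.1%) = 14.6724%
α = Rp − E[R] = 7.5% − 14.6724% = -7.1724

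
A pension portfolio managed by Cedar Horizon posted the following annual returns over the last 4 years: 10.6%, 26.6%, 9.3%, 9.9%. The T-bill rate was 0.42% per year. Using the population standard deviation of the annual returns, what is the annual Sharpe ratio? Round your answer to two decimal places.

r̄ = (10.6 + 26.6 + 9.3 + 9.9) / 4 = 14.1000%
Σ(r − r̄)² = (10.6 − 14.1000)² + (26.6 − 14.1000)² + … = 209.1800
population σ = √(209.1800 / 4) = √52.2950 = 7.2315%
Sharpe = (r̄ − rf) / σ = (14.1000 − 0.42) / 7.2315 = 13.6800 / 7.2315 = 1.8917

1.89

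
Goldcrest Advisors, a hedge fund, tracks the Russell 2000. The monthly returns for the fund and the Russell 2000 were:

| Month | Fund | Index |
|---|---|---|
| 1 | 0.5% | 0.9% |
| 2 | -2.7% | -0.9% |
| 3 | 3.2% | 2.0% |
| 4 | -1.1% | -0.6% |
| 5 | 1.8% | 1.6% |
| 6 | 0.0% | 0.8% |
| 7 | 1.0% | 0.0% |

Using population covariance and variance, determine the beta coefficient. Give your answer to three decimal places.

r̄p = 0.3857%,  r̄m = 0.5429%
Cov = Σ(rp − r̄p)(rm − r̄m) / 7 = 1.6220
Var(rm) = Σ(rm − r̄m)² / 7 = 1.0167
β = Cov / Var = 1.6220 / 1.0167 = 1.5954

1.595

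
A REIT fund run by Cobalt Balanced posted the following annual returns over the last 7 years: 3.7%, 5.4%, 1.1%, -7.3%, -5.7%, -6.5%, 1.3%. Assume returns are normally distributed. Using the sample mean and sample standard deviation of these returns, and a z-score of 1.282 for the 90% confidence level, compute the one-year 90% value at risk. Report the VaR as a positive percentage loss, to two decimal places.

μ = (3.7 + 5.4 + 1.1 − 7.3 − 5.7 − 6.5 + 1.3) / 7 = -8.00 / 7 = -1.1429%
Σ(r − μ)² = (3.7 − (-1.1429))² + (5.4 − (-1.1429))² + … = 164.6371
sample σ = √(164.6371 / 6) = √27.4395 = 5.2383%
VaR = −(μ − z·σ) = −(-1.1429 − 1.282 × 5.2383) = −(-7.8584) = 7.8584%

7.86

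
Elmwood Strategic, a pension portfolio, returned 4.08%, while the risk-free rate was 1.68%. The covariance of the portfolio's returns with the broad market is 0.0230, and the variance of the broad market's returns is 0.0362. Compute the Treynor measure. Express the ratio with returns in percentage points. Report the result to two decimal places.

3.78

β = Cov / Var = 0.0230 / 0.0362 = 0.6354
Treynor = (Rp − Rf) / β = (4.08% − 1.68%) / 0.6354 = 2.40 / 0.6354 = 3.7771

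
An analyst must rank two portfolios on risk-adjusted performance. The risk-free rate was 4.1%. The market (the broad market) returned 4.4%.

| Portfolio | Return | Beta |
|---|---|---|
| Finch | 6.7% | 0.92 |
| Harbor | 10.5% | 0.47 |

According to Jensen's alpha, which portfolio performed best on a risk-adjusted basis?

Finch: α = 6.7% − [4.1% + 0.92 × (4.4% − 4.1%)] = 2.324
Harbor: α = 10.5% − [4.1% + 0.47 × (4.4% − 4.1%)] = 6.259
Highest: Harbor (6.259).

Harbor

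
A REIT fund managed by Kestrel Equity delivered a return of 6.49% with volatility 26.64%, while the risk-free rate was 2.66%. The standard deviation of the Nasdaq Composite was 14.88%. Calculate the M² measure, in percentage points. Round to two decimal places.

Sharpe = (Rp − Rf) / σp = (6.49% − 2.66%) / 26.64% = 0.1438
M² = Rf + Sharpe × σm = 2.66% + 0.1438 × 14.88% = 4.7997%

4.80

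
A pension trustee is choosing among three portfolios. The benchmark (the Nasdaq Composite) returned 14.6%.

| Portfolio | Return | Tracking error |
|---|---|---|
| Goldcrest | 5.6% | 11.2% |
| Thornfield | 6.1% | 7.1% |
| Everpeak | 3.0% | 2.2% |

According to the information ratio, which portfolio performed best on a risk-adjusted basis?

Goldcrest: IR = (5.6% − 14.6%) / 11.2% = -0.804
Thornfield: IR = (6.1% − 14.6%) / 7.1% = -1.197
Everpeak: IR = (3.0% − 14.6%) / 2.2% = -5.273
Highest: Goldcrest (-0.804).

Goldcrest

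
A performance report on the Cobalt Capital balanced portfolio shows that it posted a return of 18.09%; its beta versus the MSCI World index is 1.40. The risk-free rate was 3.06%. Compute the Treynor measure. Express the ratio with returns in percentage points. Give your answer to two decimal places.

10.74

Treynor = (Rp − Rf) / β = (18.09% − 3.06%) / 1.40 = 15.03 / 1.40 = 10.7357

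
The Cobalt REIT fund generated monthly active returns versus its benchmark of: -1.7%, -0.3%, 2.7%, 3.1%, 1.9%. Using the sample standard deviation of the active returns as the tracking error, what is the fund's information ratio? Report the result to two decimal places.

0.55

r̄ = (-1.7 − 0.3 + 2.7 + 3.1 + 1.9) / 5 = 5.70 / 5 = 1.1400%
Σ(r − r̄)² = (-1.7 − 1.1400)² + (-0.3 − 1.1400)² + … = 16.9920
σ = √[16.9920 / 4] = 2.0611%
IR = r̄ / tracking error = 1.1400 / 2.0611 = 0.5531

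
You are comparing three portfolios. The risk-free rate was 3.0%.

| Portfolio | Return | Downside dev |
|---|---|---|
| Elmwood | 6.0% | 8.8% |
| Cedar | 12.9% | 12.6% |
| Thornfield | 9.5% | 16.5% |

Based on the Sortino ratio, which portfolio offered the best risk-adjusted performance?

Cedar

Elmwood: Sortino ratio = (6.0% − 3.0%) / 8.8% = 0.341
Cedar: Sortino ratio = (12.9% − 3.0%) / 12.6% = 0.786
Thornfield: Sortino ratio = (9.5% − 3.0%) / 16.5% = 0.394
Highest: Cedar (0.786).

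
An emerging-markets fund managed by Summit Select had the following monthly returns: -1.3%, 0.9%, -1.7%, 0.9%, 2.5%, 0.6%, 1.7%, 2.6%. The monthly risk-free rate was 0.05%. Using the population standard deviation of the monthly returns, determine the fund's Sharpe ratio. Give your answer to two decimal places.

0.49

r̄ = (-1.3 + 0.9 − 1.7 + 0.9 + 2.5 + 0.6 + 1.7 + 2.6) / 8 = 6.20 / 8 = 0.7750%
Population std dev = √[17.6550 / 8] = 1.4856%
Sharpe = (r̄ − rf) / σ = (0.7750 − 0.05) / 1.4856 = 0.7250 / 1.4856 = 0.4880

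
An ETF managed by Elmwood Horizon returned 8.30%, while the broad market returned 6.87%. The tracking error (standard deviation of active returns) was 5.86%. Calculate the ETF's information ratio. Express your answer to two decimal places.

IR = (Rp − Rb) / TE = (8.30% − 6.87%) / 5.86% = 1.43% / 5.86% = 0.2440

0.24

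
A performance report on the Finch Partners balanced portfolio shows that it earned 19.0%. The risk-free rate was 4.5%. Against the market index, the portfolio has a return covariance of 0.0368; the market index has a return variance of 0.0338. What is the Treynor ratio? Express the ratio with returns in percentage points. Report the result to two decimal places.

β = Cov / Var = 0.0368 / 0.0338 = 1.0888
Treynor = (Rp − Rf) / β = (19.0% − 4.5%) / 1.0888 = 14.50 / 1.0888 = 13.3174

13.32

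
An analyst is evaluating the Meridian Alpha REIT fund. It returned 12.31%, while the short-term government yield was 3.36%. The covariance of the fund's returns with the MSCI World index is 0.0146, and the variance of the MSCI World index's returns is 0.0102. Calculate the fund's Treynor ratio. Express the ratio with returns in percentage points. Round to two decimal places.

6.25

β = Cov / Var = 0.0146 / 0.0102 = 1.4314
Treynor = (Rp − Rf) / β = (12.31% − 3.36%) / 1.4314 = 8.95 / 1.4314 = 6.2526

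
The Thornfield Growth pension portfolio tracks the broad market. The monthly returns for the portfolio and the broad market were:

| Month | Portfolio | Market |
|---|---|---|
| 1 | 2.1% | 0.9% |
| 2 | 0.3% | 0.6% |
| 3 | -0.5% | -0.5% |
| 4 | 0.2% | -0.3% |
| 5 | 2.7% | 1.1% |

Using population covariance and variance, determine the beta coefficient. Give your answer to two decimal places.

r̄p = 0.9600%,  r̄m = 0.3600%
Cov = Σ(rp − r̄p)(rm − r̄m) / 5 = 0.7004
Var(rm) = Σ(rm − r̄m)² / 5 = 0.4144
β = Cov / Var = 0.7004 / 0.4144 = 1.6902

1.69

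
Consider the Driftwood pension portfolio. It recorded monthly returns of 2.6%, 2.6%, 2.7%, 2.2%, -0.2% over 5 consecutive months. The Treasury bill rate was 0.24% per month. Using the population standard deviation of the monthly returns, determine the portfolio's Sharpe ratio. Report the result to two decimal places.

1.58

Mean return μ = 9.90 / 5 = 1.9800%
Σ(r − μ)² = 6.0880; population σ = √(6.0880/5) = 1.1034%
Sharpe = (μ − rf) / σ = (1.9800 − 0.24) / 1.1034 = 1.7400 / 1.1034 = 1.5769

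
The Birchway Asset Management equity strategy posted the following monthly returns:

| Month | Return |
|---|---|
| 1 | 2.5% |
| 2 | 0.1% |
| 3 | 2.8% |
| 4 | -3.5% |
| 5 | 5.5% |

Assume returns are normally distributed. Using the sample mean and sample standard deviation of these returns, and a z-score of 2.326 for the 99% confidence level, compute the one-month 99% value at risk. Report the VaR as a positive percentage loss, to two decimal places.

6.38

Mean return r̄ = 7.40 / 5 = 1.4800%
Σ(r − r̄)² = 45.6480; sample σ = √(45.6480/4) = 3.3782%
VaR = −(r̄ − z·σ) = −(1.4800 − 2.326 × 3.3782) = −(-6.3777) = 6.3777%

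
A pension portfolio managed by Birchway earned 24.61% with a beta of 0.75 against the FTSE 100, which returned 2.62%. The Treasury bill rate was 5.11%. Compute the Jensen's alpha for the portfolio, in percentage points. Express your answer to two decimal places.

CAPM expected return = Rf + β(Rm − Rf) = 5.11% + 0.75 × (2.62% − 5.11%) = 5.11 + 0.75 × -2.49 = 3.2425%
Jensen's α = Rp − E[R] = 24.61% − 3.2425% = 21.3675

21.37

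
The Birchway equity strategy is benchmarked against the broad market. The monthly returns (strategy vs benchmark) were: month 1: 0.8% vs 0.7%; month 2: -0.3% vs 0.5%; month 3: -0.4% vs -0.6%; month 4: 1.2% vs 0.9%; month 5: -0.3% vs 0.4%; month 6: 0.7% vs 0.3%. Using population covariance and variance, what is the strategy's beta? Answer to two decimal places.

0.88

r̄p = 0.2833%,  r̄m = 0.3667%
Cov = Σ(rp − r̄p)(rm − r̄m) / 6 = 0.1994
Var(rm) = Σ(rm − r̄m)² / 6 = 0.2256
β = Cov / Var = 0.1994 / 0.2256 = 0.8839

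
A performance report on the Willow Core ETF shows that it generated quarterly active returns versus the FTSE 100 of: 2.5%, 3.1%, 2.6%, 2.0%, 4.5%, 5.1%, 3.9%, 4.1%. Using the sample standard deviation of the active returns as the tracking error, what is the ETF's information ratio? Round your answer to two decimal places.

3.19

μ = (2.5 + 3.1 + 2.6 + 2 + 4.5 + 5.1 + 3.9 + 4.1) / 8 = 27.80 / 8 = 3.4750%
Σ(r − μ)² = (2.5 − 3.4750)² + (3.1 − 3.4750)² + (2.6 − 3.4750)² + … = 8.2950
σ = √[8.2950 / 7] = 1.0886%
IR = μ / tracking error = 3.4750 / 1.0886 = 3.1922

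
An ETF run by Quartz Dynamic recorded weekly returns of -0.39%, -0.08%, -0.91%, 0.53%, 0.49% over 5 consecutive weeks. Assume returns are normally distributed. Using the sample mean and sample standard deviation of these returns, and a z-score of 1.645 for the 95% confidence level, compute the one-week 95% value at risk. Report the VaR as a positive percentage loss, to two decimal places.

1.07

r̄ = (-0.39 − 0.08 − 0.91 + 0.53 + 0.49) / 5 = -0.360 / 5 = -0.0720%
Σ(r − r̄)² = (-0.39 − (-0.0720))² + (-0.08 − (-0.0720))² + … = 1.4817
sample σ = √(1.4817 / 4) = √0.3704 = 0.6086%
VaR = −(r̄ − z·σ) = −(-0.0720 − 1.645 × 0.6086) = −(-1.0731) = 1.0731%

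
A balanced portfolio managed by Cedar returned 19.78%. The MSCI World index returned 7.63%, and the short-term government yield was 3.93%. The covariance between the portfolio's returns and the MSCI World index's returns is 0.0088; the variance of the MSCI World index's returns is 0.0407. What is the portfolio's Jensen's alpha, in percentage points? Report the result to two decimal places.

β = Cov / Var = 0.0088 / 0.0407 = 0.2162
E[R] = Rf + β(Rm − Rf) = 3.93% + 0.2162 × (7.63% − 3.93%) = 4.7299%
α = Rp − E[R] = 19.78% − 4.7299% = 15.0501

15.05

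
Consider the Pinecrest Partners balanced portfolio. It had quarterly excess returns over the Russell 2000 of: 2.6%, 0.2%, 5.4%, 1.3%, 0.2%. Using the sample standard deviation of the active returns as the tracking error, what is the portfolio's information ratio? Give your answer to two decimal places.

r̄ = (2.6 + 0.2 + 5.4 + 1.3 + 0.2) / 5 = 9.70 / 5 = 1.9400%
Σ(r − r̄)² = 18.8720; sample σ = √(18.8720/4) = 2.1721%
IR = r̄ / tracking error = 1.9400 / 2.1721 = 0.8931

0.89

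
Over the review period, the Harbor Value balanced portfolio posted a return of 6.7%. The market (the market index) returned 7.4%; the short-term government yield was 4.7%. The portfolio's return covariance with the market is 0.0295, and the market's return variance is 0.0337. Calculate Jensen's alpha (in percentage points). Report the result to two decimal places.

β = Cov / Var = 0.0295 / 0.0337 = 0.8754
E[R] = Rf + β(Rm − Rf) = 4.7% + 0.8754 × (7.4% − 4.7%) = 7.0636%
α = Rp − E[R] = 6.7% − 7.0636% = -0.3636

-0.36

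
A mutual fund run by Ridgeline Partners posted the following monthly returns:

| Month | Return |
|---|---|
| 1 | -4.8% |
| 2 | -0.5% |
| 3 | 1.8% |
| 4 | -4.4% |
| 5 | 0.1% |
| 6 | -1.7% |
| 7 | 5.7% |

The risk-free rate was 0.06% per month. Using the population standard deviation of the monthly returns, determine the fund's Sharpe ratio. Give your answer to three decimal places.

μ = (-4.8 − 0.5 + 1.8 − 4.4 + 0.1 − 1.7 + 5.7) / 7 = -0.5429%
Σ(r − μ)² = (-4.8 − (-0.5429))² + (-0.5 − (-0.5429))² + (1.8 − (-0.5429))² + … = 79.2171
population σ = √(79.2171 / 7) = √11.3167 = 3.3640%
Sharpe = (μ − rf) / σ = (-0.5429 − 0.06) / 3.3640 = -0.6029 / 3.3640 = -0.1792

-0.179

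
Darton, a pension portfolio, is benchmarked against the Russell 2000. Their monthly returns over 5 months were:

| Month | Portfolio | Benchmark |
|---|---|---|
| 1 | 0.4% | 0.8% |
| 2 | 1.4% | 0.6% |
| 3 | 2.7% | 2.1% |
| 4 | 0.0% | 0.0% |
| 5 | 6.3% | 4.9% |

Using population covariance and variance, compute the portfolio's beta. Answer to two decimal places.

r̄p = 2.1600%,  r̄m = 1.6800%
Cov = Σ(rp − r̄p)(rm − r̄m) / 5 = 3.9112
Var(rm) = Σ(rm − r̄m)² / 5 = 3.0616
β = Cov / Var = 3.9112 / 3.0616 = 1.2775

1.28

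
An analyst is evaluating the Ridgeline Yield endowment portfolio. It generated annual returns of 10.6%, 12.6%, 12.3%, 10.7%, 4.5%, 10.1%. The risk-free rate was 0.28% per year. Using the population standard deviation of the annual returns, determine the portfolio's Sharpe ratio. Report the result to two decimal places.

3.68

Mean return r̄ = 60.80 / 6 = 10.1333%
Population σ = √[Σ(r − r̄)² / 6] = √[43.0533 / 6] = √7.1756 = 2.6787%
Sharpe = (r̄ − rf) / σ = (10.1333 − 0.28) / 2.6787 = 9.8533 / 2.6787 = 3.6784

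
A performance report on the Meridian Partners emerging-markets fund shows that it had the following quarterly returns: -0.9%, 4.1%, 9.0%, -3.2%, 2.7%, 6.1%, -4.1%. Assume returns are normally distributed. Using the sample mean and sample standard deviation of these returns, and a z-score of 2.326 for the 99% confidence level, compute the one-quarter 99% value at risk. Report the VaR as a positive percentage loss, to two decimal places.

Mean return r̄ = 13.70 / 7 = 1.9571%
Sample σ = √[Σ(r − r̄)² / 6] = √[143.3571 / 6] = √23.8929 = 4.8880%
VaR = −(r̄ − z·σ) = −(1.9571 − 2.326 × 4.8880) = −(-9.4124) = 9.4124%

9.41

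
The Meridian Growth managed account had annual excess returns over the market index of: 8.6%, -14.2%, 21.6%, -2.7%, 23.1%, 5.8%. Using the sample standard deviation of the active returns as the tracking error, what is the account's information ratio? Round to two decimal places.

0.49

r̄ = (8.6 − 14.2 + 21.6 − 2.7 + 23.1 + 5.8) / 6 = 42.20 / 6 = 7.0333%
Σ(r − r̄)² = (8.6 − 7.0333)² + (-14.2 − 7.0333)² + (21.6 − 7.0333)² + … = 1019.8933
σ = √[1019.8933 / 5] = 14.2821%
IR = r̄ / tracking error = 7.0333 / 14.2821 = 0.4925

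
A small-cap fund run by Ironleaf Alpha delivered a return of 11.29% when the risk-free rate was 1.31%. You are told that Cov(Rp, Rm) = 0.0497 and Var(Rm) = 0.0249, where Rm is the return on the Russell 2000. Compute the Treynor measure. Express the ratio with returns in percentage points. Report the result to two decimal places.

5.00

β = Cov / Var = 0.0497 / 0.0249 = 1.9960
Treynor = (Rp − Rf) / β = (11.29% − 1.31%) / 1.9960 = 9.98 / 1.9960 = 5.0000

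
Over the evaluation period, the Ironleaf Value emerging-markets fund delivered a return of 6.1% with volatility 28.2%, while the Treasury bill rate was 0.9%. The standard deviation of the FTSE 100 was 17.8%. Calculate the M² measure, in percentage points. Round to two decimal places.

Sharpe = (Rp − Rf) / σp = (6.1% − 0.9%) / 28.2% = 0.1844
M² = Rf + Sharpe × σm = 0.9% + 0.1844 × 17.8% = 4.1823%

4.18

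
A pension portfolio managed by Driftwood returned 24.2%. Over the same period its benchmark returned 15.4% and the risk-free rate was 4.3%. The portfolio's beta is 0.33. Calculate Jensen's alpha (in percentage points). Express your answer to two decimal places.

16.24

CAPM expected return = Rf + β(Rm − Rf) = 4.3% + 0.33 × (15.4% − 4.3%) = 4.3 + 0.33 × 11.10 = 7.9630%
Jensen's α = Rp − E[R] = 24.2% − 7.9630% = 16.2370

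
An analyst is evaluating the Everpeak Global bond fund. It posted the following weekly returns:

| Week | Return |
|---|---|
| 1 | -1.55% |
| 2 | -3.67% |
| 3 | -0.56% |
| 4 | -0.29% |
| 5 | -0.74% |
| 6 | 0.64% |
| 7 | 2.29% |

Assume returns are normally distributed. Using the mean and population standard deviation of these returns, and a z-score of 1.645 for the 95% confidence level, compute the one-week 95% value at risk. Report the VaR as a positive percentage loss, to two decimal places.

r̄ = (-1.55 − 3.67 − 0.56 − 0.29 − 0.74 + 0.64 + 2.29) / 7 = -3.880 / 7 = -0.5543%
Population σ = √[Σ(r − r̄)² / 7] = √[20.3198 / 7] = √2.9028 = 1.7038%
VaR = −(r̄ − z·σ) = −(-0.5543 − 1.645 × 1.7038) = −(-3.3571) = 3.3571%

3.36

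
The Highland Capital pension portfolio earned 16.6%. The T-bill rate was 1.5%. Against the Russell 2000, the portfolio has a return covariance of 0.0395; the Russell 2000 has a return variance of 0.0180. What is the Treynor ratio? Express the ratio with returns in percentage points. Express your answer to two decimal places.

β = Cov / Var = 0.0395 / 0.0180 = 2.1944
Treynor = (Rp − Rf) / β = (16.6% − 1.5%) / 2.1944 = 15.10 / 2.1944 = 6.8812

6.88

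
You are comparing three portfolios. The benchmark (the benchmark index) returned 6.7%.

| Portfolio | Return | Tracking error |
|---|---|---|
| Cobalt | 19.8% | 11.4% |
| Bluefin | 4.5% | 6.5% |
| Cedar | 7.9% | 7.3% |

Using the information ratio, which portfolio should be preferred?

Cobalt: IR = (19.8% − 6.7%) / 11.4% = 1.149
Bluefin: IR = (4.5% − 6.7%) / 6.5% = -0.338
Cedar: IR = (7.9% − 6.7%) / 7.3% = 0.164
Highest: Cobalt (1.149).

Cobalt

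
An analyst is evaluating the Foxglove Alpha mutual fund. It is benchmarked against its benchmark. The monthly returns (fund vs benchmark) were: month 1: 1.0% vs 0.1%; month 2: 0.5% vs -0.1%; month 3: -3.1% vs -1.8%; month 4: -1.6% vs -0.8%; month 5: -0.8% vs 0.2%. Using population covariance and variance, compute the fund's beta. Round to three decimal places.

1.732

r̄p = -0.8000%,  r̄m = -0.4800%
Cov = Σ(rp − r̄p)(rm − r̄m) / 5 = 0.9660
Var(rm) = Σ(rm − r̄m)² / 5 = 0.5576
β = Cov / Var = 0.9660 / 0.5576 = 1.7324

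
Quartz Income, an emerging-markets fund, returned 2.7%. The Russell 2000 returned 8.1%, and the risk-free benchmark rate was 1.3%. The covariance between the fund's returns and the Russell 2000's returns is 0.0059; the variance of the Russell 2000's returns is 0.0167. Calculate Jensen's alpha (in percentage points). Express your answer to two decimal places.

-1.00

β = Cov / Var = 0.0059 / 0.0167 = 0.3533
E[R] = Rf + β(Rm − Rf) = 1.3% + 0.3533 × (8.1% − 1.3%) = 3.7024%
α = Rp − E[R] = 2.7% − 3.7024% = -1.0024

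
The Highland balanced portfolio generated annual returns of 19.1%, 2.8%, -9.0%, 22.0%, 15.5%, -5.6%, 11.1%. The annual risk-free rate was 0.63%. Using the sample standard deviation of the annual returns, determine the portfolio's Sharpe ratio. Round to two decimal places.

0.61

Mean return r̄ = 55.90 / 7 = 7.9857%
Σ(r − r̄)² = (19.1 − 7.9857)² + (2.8 − 7.9857)² + … = 886.0686
σ = √[886.0686 / 6] = 12.1523%
Sharpe = (r̄ − rf) / σ = (7.9857 − 0.63) / 12.1523 = 7.3557 / 12.1523 = 0.6053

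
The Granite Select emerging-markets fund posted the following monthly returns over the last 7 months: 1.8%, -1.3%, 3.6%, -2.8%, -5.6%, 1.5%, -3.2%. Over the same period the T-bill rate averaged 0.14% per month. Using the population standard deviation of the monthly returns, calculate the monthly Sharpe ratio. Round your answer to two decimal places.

-0.33

μ = (1.8 − 1.3 + 3.6 − 2.8 − 5.6 + 1.5 − 3.2) / 7 = -6.00 / 7 = -0.8571%
Σ(r − μ)² = (1.8 − (-0.8571))² + (-1.3 − (-0.8571))² + … = 64.4371
population σ = √(64.4371 / 7) = √9.2053 = 3.0340%
Sharpe = (μ − rf) / σ = (-0.8571 − 0.14) / 3.0340 = -0.9971 / 3.0340 = -0.3286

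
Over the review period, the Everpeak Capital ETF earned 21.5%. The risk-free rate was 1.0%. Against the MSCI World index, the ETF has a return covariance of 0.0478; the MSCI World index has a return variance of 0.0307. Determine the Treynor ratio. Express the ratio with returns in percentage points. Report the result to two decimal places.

β = Cov / Var = 0.0478 / 0.0307 = 1.5570
Treynor = (Rp − Rf) / β = (21.5% − 1.0%) / 1.5570 = 20.50 / 1.5570 = 13.1663

13.17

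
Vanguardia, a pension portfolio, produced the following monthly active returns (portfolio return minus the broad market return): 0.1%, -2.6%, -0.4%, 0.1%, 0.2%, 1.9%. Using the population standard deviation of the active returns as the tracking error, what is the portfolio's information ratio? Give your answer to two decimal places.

Mean return μ = -0.70 / 6 = -0.1167%
Population σ = √[Σ(r − μ)² / 6] = √[10.5083 / 6] = √1.7514 = 1.3234%
IR = μ / tracking error = -0.1167 / 1.3234 = -0.0882

-0.09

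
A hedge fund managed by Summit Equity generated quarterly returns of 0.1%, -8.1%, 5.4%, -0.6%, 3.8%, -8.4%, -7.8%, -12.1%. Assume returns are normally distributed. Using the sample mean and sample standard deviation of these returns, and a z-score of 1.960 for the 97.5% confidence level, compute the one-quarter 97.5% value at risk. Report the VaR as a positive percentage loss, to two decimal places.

Mean return μ = -27.70 / 8 = -3.4625%
Sample std dev = √[291.4788 / 7] = 6.4529%
VaR = −(μ − z·σ) = −(-3.4625 − 1.960 × 6.4529) = −(-16.1102) = 16.1102%

16.11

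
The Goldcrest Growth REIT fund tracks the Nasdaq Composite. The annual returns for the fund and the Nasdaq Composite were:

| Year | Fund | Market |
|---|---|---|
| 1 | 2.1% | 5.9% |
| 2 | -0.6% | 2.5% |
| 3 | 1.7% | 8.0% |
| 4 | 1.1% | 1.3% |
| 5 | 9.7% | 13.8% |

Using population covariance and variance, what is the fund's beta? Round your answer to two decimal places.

r̄p = 2.8000%,  r̄m = 6.3000%
Cov = Σ(rp − r̄p)(rm − r̄m) / 5 = 14.3160
Var(rm) = Σ(rm − r̄m)² / 5 = 19.7480
β = Cov / Var = 14.3160 / 19.7480 = 0.7249

0.72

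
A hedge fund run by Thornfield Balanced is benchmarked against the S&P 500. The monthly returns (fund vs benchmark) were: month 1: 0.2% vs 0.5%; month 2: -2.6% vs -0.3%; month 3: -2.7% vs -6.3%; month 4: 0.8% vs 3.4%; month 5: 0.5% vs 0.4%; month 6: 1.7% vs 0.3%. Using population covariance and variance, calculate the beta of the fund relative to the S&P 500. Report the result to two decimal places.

r̄p = -0.3500%,  r̄m = -0.3333%
Cov = Σ(rp − r̄p)(rm − r̄m) / 6 = 3.4367
Var(rm) = Σ(rm − r̄m)² / 6 = 8.5289
β = Cov / Var = 3.4367 / 8.5289 = 0.4029

0.40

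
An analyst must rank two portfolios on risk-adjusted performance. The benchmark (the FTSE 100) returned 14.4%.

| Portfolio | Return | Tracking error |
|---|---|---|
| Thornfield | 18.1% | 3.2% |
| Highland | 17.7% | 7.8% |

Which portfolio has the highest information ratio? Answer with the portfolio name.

Thornfield: IR = (18.1% − 14.4%) / 3.2% = 1.156
Highland: IR = (17.7% − 14.4%) / 7.8% = 0.423
Highest: Thornfield (1.156).

Thornfield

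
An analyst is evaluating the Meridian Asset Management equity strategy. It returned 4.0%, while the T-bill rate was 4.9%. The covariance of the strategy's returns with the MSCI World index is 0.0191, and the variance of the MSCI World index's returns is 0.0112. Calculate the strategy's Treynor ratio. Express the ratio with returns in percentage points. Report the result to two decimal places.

β = Cov / Var = 0.0191 / 0.0112 = 1.7054
Treynor = (Rp − Rf) / β = (4.0% − 4.9%) / 1.7054 = -0.90 / 1.7054 = -0.5277

-0.53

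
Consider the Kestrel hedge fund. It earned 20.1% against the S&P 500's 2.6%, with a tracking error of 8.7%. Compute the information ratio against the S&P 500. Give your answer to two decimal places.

IR = (Rp − Rb) / TE = (20.1% − 2.6%) / 8.7% = 17.50% / 8.7% = 2.0115

2.01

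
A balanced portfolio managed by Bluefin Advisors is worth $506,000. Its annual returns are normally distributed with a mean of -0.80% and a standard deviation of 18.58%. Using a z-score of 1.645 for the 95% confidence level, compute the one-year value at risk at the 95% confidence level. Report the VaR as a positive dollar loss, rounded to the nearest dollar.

$158,702

Return at the 95% tail: μ − z·σ = -0.80% − 1.645 × 18.58% = -0.8 − 30.5641 = -31.3641%
VaR = −(-31.3641%) × $506,000 = 31.3641% × $506,000 = $158,702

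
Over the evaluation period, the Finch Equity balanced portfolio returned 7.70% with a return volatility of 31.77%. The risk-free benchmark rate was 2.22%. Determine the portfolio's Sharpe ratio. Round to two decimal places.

0.17

Sharpe = (Rp − Rf) / σp = (7.70% − 2.22%) / 31.77% = 5.48% / 31.77% = 0.1725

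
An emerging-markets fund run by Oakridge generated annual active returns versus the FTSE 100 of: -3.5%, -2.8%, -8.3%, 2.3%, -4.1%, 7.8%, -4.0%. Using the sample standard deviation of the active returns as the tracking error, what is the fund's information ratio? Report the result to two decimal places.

-0.34

r̄ = (-3.5 − 2.8 − 8.3 + 2.3 − 4.1 + 7.8 − 4) / 7 = -1.8000%
Σ(r − r̄)² = (-3.5 − (-1.8000))² + (-2.8 − (-1.8000))² + (-8.3 − (-1.8000))² + … = 165.2400
σ = √[165.2400 / 6] = 5.2479%
IR = r̄ / tracking error = -1.8000 / 5.2479 = -0.3430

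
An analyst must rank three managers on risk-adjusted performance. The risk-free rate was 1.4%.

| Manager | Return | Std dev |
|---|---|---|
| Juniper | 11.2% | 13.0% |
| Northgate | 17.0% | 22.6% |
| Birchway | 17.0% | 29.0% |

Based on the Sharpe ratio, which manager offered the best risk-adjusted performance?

Juniper: Sharpe ratio = (11.2% − 1.4%) / 13.0% = 0.754
Northgate: Sharpe ratio = (17.0% − 1.4%) / 22.6% = 0.690
Birchway: Sharpe ratio = (17.0% − 1.4%) / 29.0% = 0.538
Highest: Juniper (0.754).

Juniper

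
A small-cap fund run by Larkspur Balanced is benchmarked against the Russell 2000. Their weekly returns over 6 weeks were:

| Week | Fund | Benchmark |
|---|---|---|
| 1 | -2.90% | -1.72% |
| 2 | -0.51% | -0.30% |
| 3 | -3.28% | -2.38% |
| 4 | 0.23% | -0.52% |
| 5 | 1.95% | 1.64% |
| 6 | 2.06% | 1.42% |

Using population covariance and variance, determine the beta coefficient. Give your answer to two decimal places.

1.39

r̄p = -0.4083%,  r̄m = -0.3100%
Cov = Σ(rp − r̄p)(rm − r̄m) / 6 = 3.0319
Var(rm) = Σ(rm − r̄m)² / 6 = 2.1854
β = Cov / Var = 3.0319 / 2.1854 = 1.3873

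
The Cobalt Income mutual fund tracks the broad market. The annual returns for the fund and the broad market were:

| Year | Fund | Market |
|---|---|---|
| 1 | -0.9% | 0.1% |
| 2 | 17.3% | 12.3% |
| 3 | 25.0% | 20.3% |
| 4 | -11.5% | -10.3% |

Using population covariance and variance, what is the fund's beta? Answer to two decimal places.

r̄p = 7.4750%,  r̄m = 5.6000%
Cov = Σ(rp − r̄p)(rm − r̄m) / 4 = 167.8025
Var(rm) = Σ(rm − r̄m)² / 4 = 136.0100
β = Cov / Var = 167.8025 / 136.0100 = 1.2338

1.23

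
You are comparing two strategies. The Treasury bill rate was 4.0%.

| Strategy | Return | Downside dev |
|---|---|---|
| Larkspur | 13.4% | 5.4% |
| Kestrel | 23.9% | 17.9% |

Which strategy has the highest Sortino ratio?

Larkspur

Larkspur: Sortino ratio = (13.4% − 4.0%) / 5.4% = 1.741
Kestrel: Sortino ratio = (23.9% − 4.0%) / 17.9% = 1.112
Highest: Larkspur (1.741).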